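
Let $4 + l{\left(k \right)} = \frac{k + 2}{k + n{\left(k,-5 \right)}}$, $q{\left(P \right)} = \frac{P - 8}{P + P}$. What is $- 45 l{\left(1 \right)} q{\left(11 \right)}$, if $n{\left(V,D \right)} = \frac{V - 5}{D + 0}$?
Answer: $\frac{315}{22} \approx 14.318$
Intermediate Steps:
$q{\left(P \right)} = \frac{-8 + P}{2 P}$
$n{\left(V,D \right)} = \frac{-5 + V}{D}$
$l{\left(k \right)} = -4 + \frac{2 + k}{1 + \frac{4 k}{5}}$ ($l{\left(k \right)} = -4 + \frac{k + 2}{k + \frac{-5 + k}{-5}} = -4 + \frac{2 + k}{k - \frac{-5 + k}{5}} = -4 + \frac{2 + k}{k - \left(-1 + \frac{k}{5}\right)} = -4 + \frac{2 + k}{1 + \frac{4 k}{5}}$)
$- 45 l{\left(1 \right)} q{\left(11 \right)} = - 45 \frac{-10 - 11}{5 + 4 \cdot 1} \frac{-8 + 11}{2 \cdot 11} = - 45 \frac{-10 - 11}{5 + 4} \cdot \frac{1}{2} \cdot \frac{1}{11} \cdot 3 = - 45 \cdot \frac{1}{9} \left(-21\right) \frac{3}{22} = \left(-45\right) \left(- \frac{7}{3}\right) \frac{3}{22} = 105 \cdot \frac{3}{22} = \frac{315}{22}$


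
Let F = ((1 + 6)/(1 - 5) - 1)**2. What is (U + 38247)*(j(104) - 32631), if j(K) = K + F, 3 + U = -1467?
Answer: -19135477647/16 ≈ -1.1960e+9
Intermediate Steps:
U = -1470 (U = -3 - 1467 = -1470)
F = 121/16 (F = (7/(-4) - 1)**2 = (7*(-1/4) - 1)**2 = (-7/4 - 1)**2 = (-11/4)**2 = 121/16 ≈ 7.5625)
j(K) = 121/16 + K (j(K) = K + 121/16 = 121/16 + K)
(U + 38247)*(j(104) - 32631) = (-1470 + 38247)*((121/16 + 104) - 32631) = 36777*(1785/16 - 32631) = 36777*(-520311/16) = -19135477647/16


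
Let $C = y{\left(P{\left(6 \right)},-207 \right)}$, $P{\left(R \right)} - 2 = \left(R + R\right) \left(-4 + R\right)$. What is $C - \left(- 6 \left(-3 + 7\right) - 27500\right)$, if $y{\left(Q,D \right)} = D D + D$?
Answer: $70166$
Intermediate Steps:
$P{\left(R \right)} = 2 + 2 R \left(-4 + R\right)$ ($P{\left(R \right)} = 2 + \left(R + R\right) \left(-4 + R\right) = 2 + 2 R \left(-4 + R\right)$)
$y{\left(Q,D \right)} = D + D^{2}$ ($y{\left(Q,D \right)} = D^{2} + D = D + D^{2}$)
$C = 42642$ ($C = - 207 \left(1 - 207\right) = \left(-207\right) \left(-206\right) = 42642$)
$C - \left(- 6 \left(-3 + 7\right) - 27500\right) = 42642 - \left(- 6 \left(-3 + 7\right) - 27500\right) = 42642 - \left(\left(-6\right) 4 - 27500\right) = 42642 - \left(-24 - 27500\right) = 42642 - -27524 = 42642 + 27524 = 70166$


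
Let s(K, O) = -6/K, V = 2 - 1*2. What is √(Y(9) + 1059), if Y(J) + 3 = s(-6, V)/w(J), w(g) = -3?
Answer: √9501/3 ≈ 32.491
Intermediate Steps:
V = 0 (V = 2 - 2 = 0)
Y(J) = -10/3 (Y(J) = -3 - 6/(-6)/(-3) = -3 - 6*(-⅙)*(-⅓) = -3 + 1*(-⅓) = -3 - ⅓ = -10/3)
√(Y(9) + 1059) = √(-10/3 + 1059) = √(3167/3) = √9501/3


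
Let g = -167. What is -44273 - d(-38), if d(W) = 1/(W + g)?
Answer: -9075964/205 ≈ -44273.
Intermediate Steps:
d(W) = 1/(-167 + W) (d(W) = 1/(W - 167) = 1/(-167 + W))
-44273 - d(-38) = -44273 - 1/(-167 - 38) = -44273 - 1/(-205) = -44273 - 1*(-1/205) = -44273 + 1/205 = -9075964/205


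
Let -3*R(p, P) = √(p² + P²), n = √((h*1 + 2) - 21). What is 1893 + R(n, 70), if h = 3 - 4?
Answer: 1893 - 4*√305/3 ≈ 1869.7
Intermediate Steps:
h = -1
n = 2*I*√5 (n = √((-1*1 + 2) - 21) = √((-1 + 2) - 21) = √(1 - 21) = √(-20) = 2*I*√5 ≈ 4.4721*I)
R(p, P) = -√(P² + p²)/3 (R(p, P) = -√(p² + P²)/3 = -√(P² + p²)/3)
1893 + R(n, 70) = 1893 - √(70² + (2*I*√5)²)/3 = 1893 - √(4900 - 20)/3 = 1893 - 4*√305/3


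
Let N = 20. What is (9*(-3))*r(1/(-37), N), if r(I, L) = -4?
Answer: 108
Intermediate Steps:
(9*(-3))*r(1/(-37), N) = (9*(-3))*(-4) = -27*(-4) = 108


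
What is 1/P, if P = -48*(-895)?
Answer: 1/42960 ≈ 2.3277e-5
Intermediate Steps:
P = 42960
1/P = 1/42960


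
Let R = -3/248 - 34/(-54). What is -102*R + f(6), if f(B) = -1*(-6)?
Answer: -63599/1116 ≈ -56.988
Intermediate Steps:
R = 4135/6696 (R = -3*1/248 - 34*(-1/54) = -3/248 + 17/27 = 4135/6696 ≈ 0.61753)
f(B) = 6
-102*R + f(6) = -102*4135/6696 + 6 = -70295/1116 + 6 = -63599/1116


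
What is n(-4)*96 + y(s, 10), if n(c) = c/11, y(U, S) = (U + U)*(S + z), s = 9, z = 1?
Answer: 1794/11 ≈ 163.09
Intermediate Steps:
y(U, S) = 2*U*(1 + S) (y(U, S) = (U + U)*(S + 1) = (2*U)*(1 + S) = 2*U*(1 + S))
n(c) = c/11 (n(c) = c*(1/11) = c/11)
n(-4)*96 + y(s, 10) = ((1/11)*(-4))*96 + 2*9*(1 + 10) = -4/11*96 + 2*9*11 = -384/11 + 198 = 1794/11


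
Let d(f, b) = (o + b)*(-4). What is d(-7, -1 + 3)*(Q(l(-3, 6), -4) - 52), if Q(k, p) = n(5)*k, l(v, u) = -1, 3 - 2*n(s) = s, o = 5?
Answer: 1428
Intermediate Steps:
n(s) = 3/2 - s/2
d(f, b) = -20 - 4*b (d(f, b) = (5 + b)*(-4) = -20 - 4*b)
Q(k, p) = -k (Q(k, p) = (3/2 - 1/2*5)*k = (3/2 - 5/2)*k = -k)
d(-7, -1 + 3)*(Q(l(-3, 6), -4) - 52) = (-20 - 4*(-1 + 3))*(-1*(-1) - 52) = (-20 - 4*2)*(1 - 52) = (-20 - 8)*(-51) = -28*(-51) = 1428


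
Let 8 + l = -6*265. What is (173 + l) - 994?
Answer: -2419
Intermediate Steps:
l = -1598 (l = -8 - 6*265 = -8 - 1590 = -1598)
(173 + l) - 994 = (173 - 1598) - 994 = -1425 - 994 = -2419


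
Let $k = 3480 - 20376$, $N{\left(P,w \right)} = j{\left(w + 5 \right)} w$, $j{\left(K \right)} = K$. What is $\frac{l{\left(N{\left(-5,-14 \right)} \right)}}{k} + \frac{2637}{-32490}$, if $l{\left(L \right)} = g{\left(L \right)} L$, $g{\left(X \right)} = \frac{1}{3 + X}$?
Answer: $- \frac{17752027}{218563840} \approx -0.081221$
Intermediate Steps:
$N{\left(P,w \right)} = w \left(5 + w\right)$ ($N{\left(P,w \right)} = \left(w + 5\right) w = \left(5 + w\right) w = w \left(5 + w\right)$)
$k = -16896$ ($k = 3480 - 20376 = -16896$)
$l{\left(L \right)} = \frac{L}{3 + L}$
$\frac{l{\left(N{\left(-5,-14 \right)} \right)}}{k} + \frac{2637}{-32490} = \frac{- 14 \left(5 - 14\right) \frac{1}{3 - 14 \left(5 - 14\right)}}{-16896} + \frac{2637}{-32490} = \frac{\left(-14\right) \left(-9\right)}{3 - -126} \left(- \frac{1}{16896}\right) + 2637 \left(- \frac{1}{32490}\right) = \frac{126}{3 + 126} \left(- \frac{1}{16896}\right) - \frac{293}{3610} = \frac{126}{129} \left(- \frac{1}{16896}\right) - \frac{293}{3610} = 126 \cdot \frac{1}{129} \left(- \frac{1}{16896}\right) - \frac{293}{3610} = \frac{42}{43} \left(- \frac{1}{16896}\right) - \frac{293}{3610} = - \frac{7}{121088} - \frac{293}{3610} = - \frac{17752027}{218563840}$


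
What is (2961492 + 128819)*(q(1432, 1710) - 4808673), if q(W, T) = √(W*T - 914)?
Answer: -14860295067303 + 3090311*√2447806 ≈ -1.4855e+13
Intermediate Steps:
q(W, T) = √(-914 + T*W) (q(W, T) = √(T*W - 914) = √(-914 + T*W))
(2961492 + 128819)*(q(1432, 1710) - 4808673) = (2961492 + 128819)*(√(-914 + 1710*1432) - 4808673) = 3090311*(√(-914 + 2448720) - 4808673) = 3090311*(√2447806 - 4808673) = 3090311*(-4808673 + √2447806) = -14860295067303 + 3090311*√2447806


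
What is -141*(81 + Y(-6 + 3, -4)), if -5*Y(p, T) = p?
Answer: -57528/5 ≈ -11506.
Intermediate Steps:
Y(p, T) = -p/5
-141*(81 + Y(-6 + 3, -4)) = -141*(81 - (-6 + 3)/5) = -141*(81 - ⅕*(-3)) = -141*(81 + ⅗) = -141*408/5 = -57528/5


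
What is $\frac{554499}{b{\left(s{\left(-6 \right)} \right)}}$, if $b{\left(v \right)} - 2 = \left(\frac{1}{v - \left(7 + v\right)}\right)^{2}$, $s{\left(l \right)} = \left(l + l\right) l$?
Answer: $274449$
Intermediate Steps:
$s{\left(l \right)} = 2 l^{2}$ ($s{\left(l \right)} = 2 l l = 2 l^{2}$)
$b{\left(v \right)} = \frac{99}{49}$ ($b{\left(v \right)} = 2 + \left(\frac{1}{v - \left(7 + v\right)}\right)^{2} = 2 + \left(\frac{1}{-7}\right)^{2} = 2 + \left(- \frac{1}{7}\right)^{2} = 2 + \frac{1}{49} = \frac{99}{49}$)
$\frac{554499}{b{\left(s{\left(-6 \right)} \right)}} = \frac{554499}{\frac{99}{49}} = 554499 \cdot \frac{49}{99} = 274449$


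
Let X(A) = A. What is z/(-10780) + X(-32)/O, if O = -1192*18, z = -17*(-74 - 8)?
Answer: -923897/7227990 ≈ -0.12782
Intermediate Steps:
z = 1394 (z = -17*(-82) = 1394)
O = -21456
z/(-10780) + X(-32)/O = 1394/(-10780) - 32/(-21456) = 1394*(-1/10780) - 32*(-1/21456) = -697/5390 + 2/1341 = -923897/7227990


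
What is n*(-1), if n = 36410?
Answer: -36410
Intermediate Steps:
n*(-1) = 36410*(-1) = -36410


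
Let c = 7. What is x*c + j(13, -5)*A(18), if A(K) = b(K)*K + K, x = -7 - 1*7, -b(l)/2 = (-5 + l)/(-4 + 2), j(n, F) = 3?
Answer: 658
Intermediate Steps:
b(l) = -5 + l (b(l) = -2*(-5 + l)/(-4 + 2) = -2*(-5 + l)/(-2) = -2*(-5 + l)*(-1)/2 = -2*(5/2 - l/2) = -5 + l)
x = -14 (x = -7 - 7 = -14)
A(K) = K + K*(-5 + K) (A(K) = (-5 + K)*K + K = K*(-5 + K) + K = K + K*(-5 + K))
x*c + j(13, -5)*A(18) = -14*7 + 3*(18*(-4 + 18)) = -98 + 3*(18*14) = -98 + 3*252 = -98 + 756 = 658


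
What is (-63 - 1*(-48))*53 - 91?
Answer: -886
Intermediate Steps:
(-63 - 1*(-48))*53 - 91 = (-63 + 48)*53 - 91 = -15*53 - 91 = -795 - 91 = -886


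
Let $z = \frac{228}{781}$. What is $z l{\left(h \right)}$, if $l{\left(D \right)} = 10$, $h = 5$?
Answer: $\frac{2280}{781} \approx 2.9193$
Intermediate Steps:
$z = \frac{228}{781}$ ($z = 228 \cdot \frac{1}{781} = \frac{228}{781} \approx 0.29193$)
$z l{\left(h \right)} = \frac{228}{781} \cdot 10 = \frac{2280}{781}$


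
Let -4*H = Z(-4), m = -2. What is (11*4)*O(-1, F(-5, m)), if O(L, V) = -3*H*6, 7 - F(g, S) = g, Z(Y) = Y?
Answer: -792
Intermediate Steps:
H = 1 (H = -1/4*(-4) = 1)
F(g, S) = 7 - g
O(L, V) = -18 (O(L, V) = -3*1*6 = -3*6 = -18)
(11*4)*O(-1, F(-5, m)) = (11*4)*(-18) = 44*(-18) = -792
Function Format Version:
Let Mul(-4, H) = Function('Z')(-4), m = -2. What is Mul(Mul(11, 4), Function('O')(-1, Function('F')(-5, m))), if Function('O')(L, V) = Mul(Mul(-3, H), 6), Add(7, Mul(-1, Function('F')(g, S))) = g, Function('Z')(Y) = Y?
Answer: -792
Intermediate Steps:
H = 1 (H = Mul(Rational(-1, 4), -4) = 1)
Function('F')(g, S) = Add(7, Mul(-1, g))
Function('O')(L, V) = -18 (Function('O')(L, V) = Mul(Mul(-3, 1), 6) = Mul(-3, 6) = -18)
Mul(Mul(11, 4), Function('O')(-1, Function('F')(-5, m))) = Mul(Mul(11, 4), -18) = Mul(44, -18) = -792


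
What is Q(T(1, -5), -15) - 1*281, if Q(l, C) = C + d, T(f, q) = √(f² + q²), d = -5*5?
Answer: -321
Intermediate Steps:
d = -25
Q(l, C) = -25 + C (Q(l, C) = C - 25 = -25 + C)
Q(T(1, -5), -15) - 1*281 = (-25 - 15) - 1*281 = -40 - 281 = -321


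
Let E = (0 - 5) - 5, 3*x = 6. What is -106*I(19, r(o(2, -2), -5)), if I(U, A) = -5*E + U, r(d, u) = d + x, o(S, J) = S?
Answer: -7314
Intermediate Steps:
x = 2 (x = (1/3)*6 = 2)
r(d, u) = 2 + d (r(d, u) = d + 2 = 2 + d)
E = -10 (E = -5 - 5 = -10)
I(U, A) = 50 + U (I(U, A) = -5*(-10) + U = 50 + U)
-106*I(19, r(o(2, -2), -5)) = -106*(50 + 19) = -106*69 = -7314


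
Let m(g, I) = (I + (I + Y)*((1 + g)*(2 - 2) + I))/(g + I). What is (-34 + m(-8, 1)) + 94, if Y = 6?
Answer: 412/7 ≈ 58.857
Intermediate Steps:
m(g, I) = (I + I*(6 + I))/(I + g) (m(g, I) = (I + (I + 6)*((1 + g)*(2 - 2) + I))/(g + I) = (I + (6 + I)*((1 + g)*0 + I))/(I + g) = (I + (6 + I)*(0 + I))/(I + g) = (I + (6 + I)*I)/(I + g) = (I + I*(6 + I))/(I + g))
(-34 + m(-8, 1)) + 94 = (-34 + 1*(7 + 1)/(1 - 8)) + 94 = (-34 + 1*8/(-7)) + 94 = (-34 + 1*(-⅐)*8) + 94 = (-34 - 8/7) + 94 = -246/7 + 94 = 412/7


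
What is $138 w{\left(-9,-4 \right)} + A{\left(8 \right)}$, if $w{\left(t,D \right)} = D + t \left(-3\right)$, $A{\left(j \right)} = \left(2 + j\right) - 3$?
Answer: $3181$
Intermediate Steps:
$A{\left(j \right)} = -1 + j$
$w{\left(t,D \right)} = D - 3 t$
$138 w{\left(-9,-4 \right)} + A{\left(8 \right)} = 138 \left(-4 - -27\right) + \left(-1 + 8\right) = 138 \left(-4 + 27\right) + 7 = 138 \cdot 23 + 7 = 3174 + 7 = 3181$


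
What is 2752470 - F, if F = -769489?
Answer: 3521959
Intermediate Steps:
2752470 - F = 2752470 - 1*(-769489) = 2752470 + 769489 = 3521959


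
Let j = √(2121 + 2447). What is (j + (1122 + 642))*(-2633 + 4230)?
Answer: 2817108 + 3194*√1142 ≈ 2.9250e+6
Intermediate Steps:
j = 2*√1142 (j = √4568 = 2*√1142 ≈ 67.587)
(j + (1122 + 642))*(-2633 + 4230) = (2*√1142 + (1122 + 642))*(-2633 + 4230) = (2*√1142 + 1764)*1597 = (1764 + 2*√1142)*1597 = 2817108 + 3194*√1142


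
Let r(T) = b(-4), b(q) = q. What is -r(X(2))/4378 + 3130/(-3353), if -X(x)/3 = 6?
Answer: -6844864/7339717 ≈ -0.93258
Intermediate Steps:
X(x) = -18 (X(x) = -3*6 = -18)
r(T) = -4
-r(X(2))/4378 + 3130/(-3353) = -1*(-4)/4378 + 3130/(-3353) = 4*(1/4378) + 3130*(-1/3353) = 2/2189 - 3130/3353 = -6844864/7339717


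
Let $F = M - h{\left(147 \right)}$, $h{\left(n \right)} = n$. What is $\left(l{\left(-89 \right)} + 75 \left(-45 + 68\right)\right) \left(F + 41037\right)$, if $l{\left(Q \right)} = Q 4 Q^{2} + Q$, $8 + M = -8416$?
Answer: $-91496979840$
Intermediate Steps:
$M = -8424$ ($M = -8 - 8416 = -8424$)
$l{\left(Q \right)} = Q + 4 Q^{3}$ ($l{\left(Q \right)} = 4 Q^{3} + Q = Q + 4 Q^{3}$)
$F = -8571$ ($F = -8424 - 147 = -8571$)
$\left(l{\left(-89 \right)} + 75 \left(-45 + 68\right)\right) \left(F + 41037\right) = \left(\left(-89 + 4 \left(-89\right)^{3}\right) + 75 \left(-45 + 68\right)\right) \left(-8571 + 41037\right) = \left(\left(-89 + 4 \left(-704969\right)\right) + 75 \cdot 23\right) 32466 = \left(\left(-89 - 2819876\right) + 1725\right) 32466 = \left(-2819965 + 1725\right) 32466 = \left(-2818240\right) 32466 = -91496979840$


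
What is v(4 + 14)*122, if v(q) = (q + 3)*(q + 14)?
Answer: 81984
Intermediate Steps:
v(q) = (3 + q)*(14 + q)
v(4 + 14)*122 = (42 + (4 + 14)² + 17*(4 + 14))*122 = (42 + 18² + 17*18)*122 = (42 + 324 + 306)*122 = 672*122 = 81984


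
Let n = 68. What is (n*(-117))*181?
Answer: -1440036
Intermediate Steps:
(n*(-117))*181 = (68*(-117))*181 = -7956*181 = -1440036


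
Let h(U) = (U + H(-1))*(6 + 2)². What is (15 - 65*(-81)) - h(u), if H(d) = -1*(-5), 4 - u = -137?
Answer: -4064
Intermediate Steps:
u = 141 (u = 4 - 1*(-137) = 4 + 137 = 141)
H(d) = 5
h(U) = 320 + 64*U (h(U) = (U + 5)*(6 + 2)² = (5 + U)*8² = (5 + U)*64 = 320 + 64*U)
(15 - 65*(-81)) - h(u) = (15 - 65*(-81)) - (320 + 64*141) = (15 + 5265) - (320 + 9024) = 5280 - 1*9344 = 5280 - 9344 = -4064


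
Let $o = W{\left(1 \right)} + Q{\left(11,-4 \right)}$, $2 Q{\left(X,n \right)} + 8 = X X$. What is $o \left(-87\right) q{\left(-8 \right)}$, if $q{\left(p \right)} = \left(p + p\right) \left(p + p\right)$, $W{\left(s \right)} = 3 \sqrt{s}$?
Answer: $-1325184$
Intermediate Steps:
$Q{\left(X,n \right)} = -4 + \frac{X^{2}}{2}$ ($Q{\left(X,n \right)} = -4 + \frac{X X}{2} = -4 + \frac{X^{2}}{2}$)
$o = \frac{119}{2}$ ($o = 3 \sqrt{1} - \left(4 - \frac{11^{2}}{2}\right) = 3 \cdot 1 + \left(-4 + \frac{1}{2} \cdot 121\right) = 3 + \left(-4 + \frac{121}{2}\right) = 3 + \frac{113}{2} = \frac{119}{2} \approx 59.5$)
$q{\left(p \right)} = 4 p^{2}$ ($q{\left(p \right)} = 2 p 2 p = 4 p^{2}$)
$o \left(-87\right) q{\left(-8 \right)} = \frac{119}{2} \left(-87\right) 4 \left(-8\right)^{2} = - \frac{10353 \cdot 4 \cdot 64}{2} = \left(- \frac{10353}{2}\right) 256 = -1325184$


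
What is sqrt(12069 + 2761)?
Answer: sqrt(14830) ≈ 121.78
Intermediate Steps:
sqrt(12069 + 2761) = sqrt(14830)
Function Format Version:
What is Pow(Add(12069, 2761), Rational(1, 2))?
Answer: Pow(14830, Rational(1, 2)) ≈ 121.78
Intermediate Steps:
Pow(Add(12069, 2761), Rational(1, 2)) = Pow(14830, Rational(1, 2))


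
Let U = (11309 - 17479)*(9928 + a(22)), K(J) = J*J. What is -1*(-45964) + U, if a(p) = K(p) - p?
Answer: -64060336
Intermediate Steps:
K(J) = J²
a(p) = p² - p
U = -64106300 (U = (11309 - 17479)*(9928 + 22*(-1 + 22)) = -6170*(9928 + 22*21) = -6170*(9928 + 462) = -6170*10390 = -64106300)
-1*(-45964) + U = -1*(-45964) - 64106300 = 45964 - 64106300 = -64060336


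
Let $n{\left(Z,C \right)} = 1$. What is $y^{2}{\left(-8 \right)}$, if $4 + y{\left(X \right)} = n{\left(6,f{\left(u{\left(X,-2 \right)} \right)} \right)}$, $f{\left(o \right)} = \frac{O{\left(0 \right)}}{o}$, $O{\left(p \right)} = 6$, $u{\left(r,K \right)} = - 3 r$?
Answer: $9$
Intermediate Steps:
$f{\left(o \right)} = \frac{6}{o}$
$y{\left(X \right)} = -3$ ($y{\left(X \right)} = -4 + 1 = -3$)
$y^{2}{\left(-8 \right)} = \left(-3\right)^{2} = 9$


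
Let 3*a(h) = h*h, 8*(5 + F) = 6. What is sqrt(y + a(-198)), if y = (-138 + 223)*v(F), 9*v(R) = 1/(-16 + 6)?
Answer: sqrt(470414)/6 ≈ 114.31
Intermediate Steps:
F = -17/4 (F = -5 + (1/8)*6 = -5 + 3/4 = -17/4 ≈ -4.2500)
v(R) = -1/90 (v(R) = 1/(9*(-16 + 6)) = (1/9)/(-10) = (1/9)*(-1/10) = -1/90)
y = -17/18 (y = (-138 + 223)*(-1/90) = 85*(-1/90) = -17/18 ≈ -0.94444)
a(h) = h**2/3 (a(h) = (h*h)/3 = h**2/3)
sqrt(y + a(-198)) = sqrt(-17/18 + (1/3)*(-198)**2) = sqrt(-17/18 + (1/3)*39204) = sqrt(-17/18 + 13068) = sqrt(235207/18) = sqrt(470414)/6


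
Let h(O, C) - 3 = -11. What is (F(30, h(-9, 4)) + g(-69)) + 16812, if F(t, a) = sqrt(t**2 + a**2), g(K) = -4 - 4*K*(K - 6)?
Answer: -3892 + 2*sqrt(241) ≈ -3861.0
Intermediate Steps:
h(O, C) = -8 (h(O, C) = 3 - 11 = -8)
g(K) = -4 - 4*K*(-6 + K)
F(t, a) = sqrt(a**2 + t**2)
(F(30, h(-9, 4)) + g(-69)) + 16812 = (sqrt((-8)**2 + 30**2) + (-4 - 4*(-69)**2 + 24*(-69))) + 16812 = (sqrt(64 + 900) + (-4 - 4*4761 - 1656)) + 16812 = (sqrt(964) + (-4 - 19044 - 1656)) + 16812 = (2*sqrt(241) - 20704) + 16812 = (-20704 + 2*sqrt(241)) + 16812 = -3892 + 2*sqrt(241)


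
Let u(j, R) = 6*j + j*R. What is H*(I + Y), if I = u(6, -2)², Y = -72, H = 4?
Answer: 2016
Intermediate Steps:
u(j, R) = 6*j + R*j
I = 576 (I = (6*(6 - 2))² = (6*4)² = 24² = 576)
H*(I + Y) = 4*(576 - 72) = 4*504 = 2016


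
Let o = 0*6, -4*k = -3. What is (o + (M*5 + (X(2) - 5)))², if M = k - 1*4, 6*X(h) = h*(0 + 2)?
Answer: 61009/144 ≈ 423.67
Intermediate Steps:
k = ¾ (k = -¼*(-3) = ¾ ≈ 0.75000)
X(h) = h/3 (X(h) = (h*(0 + 2))/6 = (h*2)/6 = (2*h)/6 = h/3)
o = 0
M = -13/4 (M = ¾ - 1*4 = ¾ - 4 = -13/4 ≈ -3.2500)
(o + (M*5 + (X(2) - 5)))² = (0 + (-13/4*5 + ((⅓)*2 - 5)))² = (0 + (-65/4 + (⅔ - 5)))² = (0 + (-65/4 - 13/3))² = (0 - 247/12)² = (-247/12)² = 61009/144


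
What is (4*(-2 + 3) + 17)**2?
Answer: 441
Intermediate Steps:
(4*(-2 + 3) + 17)**2 = (4*1 + 17)**2 = (4 + 17)**2 = 21**2 = 441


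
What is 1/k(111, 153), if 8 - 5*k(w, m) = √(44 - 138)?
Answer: 20/79 + 5*I*√94/158 ≈ 0.25316 + 0.30682*I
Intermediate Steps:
k(w, m) = 8/5 - I*√94/5 (k(w, m) = 8/5 - √(44 - 138)/5 = 8/5 - I*√94/5)
1/k(111, 153) = 1/(8/5 - I*√94/5)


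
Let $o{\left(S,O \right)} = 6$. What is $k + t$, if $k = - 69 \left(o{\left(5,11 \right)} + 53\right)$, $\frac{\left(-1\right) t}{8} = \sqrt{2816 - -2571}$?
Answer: $-4071 - 8 \sqrt{5387} \approx -4658.2$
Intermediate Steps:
$t = - 8 \sqrt{5387}$ ($t = - 8 \sqrt{2816 - -2571} = - 8 \sqrt{2816 + \left(-7912 + 10483\right)} = - 8 \sqrt{2816 + 2571} = - 8 \sqrt{5387} \approx -587.17$)
$k = -4071$ ($k = - 69 \left(6 + 53\right) = \left(-69\right) 59 = -4071$)
$k + t = -4071 - 8 \sqrt{5387}$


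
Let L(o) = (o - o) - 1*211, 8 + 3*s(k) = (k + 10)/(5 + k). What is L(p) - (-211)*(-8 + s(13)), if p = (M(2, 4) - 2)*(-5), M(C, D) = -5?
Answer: -128077/54 ≈ -2371.8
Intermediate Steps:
s(k) = -8/3 + (10 + k)/(3*(5 + k)) (s(k) = -8/3 + ((k + 10)/(5 + k))/3 = -8/3 + ((10 + k)/(5 + k))/3 = -8/3 + (10 + k)/(3*(5 + k)))
p = 35 (p = (-5 - 2)*(-5) = -7*(-5) = 35)
L(o) = -211 (L(o) = 0 - 211 = -211)
L(p) - (-211)*(-8 + s(13)) = -211 - (-211)*(-8 + (-30 - 7*13)/(3*(5 + 13))) = -211 - (-211)*(-8 + (1/3)*(-30 - 91)/18) = -211 - (-211)*(-8 + (1/3)*(1/18)*(-121)) = -211 - (-211)*(-8 - 121/54) = -211 - (-211)*(-553)/54 = -211 - 1*116683/54 = -211 - 116683/54 = -128077/54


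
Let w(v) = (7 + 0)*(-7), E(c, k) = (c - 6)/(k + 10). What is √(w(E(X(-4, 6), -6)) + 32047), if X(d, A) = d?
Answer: √31998 ≈ 178.88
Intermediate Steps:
E(c, k) = (-6 + c)/(10 + k)
w(v) = -49 (w(v) = 7*(-7) = -49)
√(w(E(X(-4, 6), -6)) + 32047) = √(-49 + 32047) = √31998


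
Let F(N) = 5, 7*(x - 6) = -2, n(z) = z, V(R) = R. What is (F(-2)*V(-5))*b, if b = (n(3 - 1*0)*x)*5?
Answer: -15000/7 ≈ -2142.9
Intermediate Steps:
x = 40/7 (x = 6 + (⅐)*(-2) = 6 - 2/7 = 40/7 ≈ 5.7143)
b = 600/7 (b = ((3 - 1*0)*(40/7))*5 = ((3 + 0)*(40/7))*5 = (3*(40/7))*5 = (120/7)*5 = 600/7 ≈ 85.714)
(F(-2)*V(-5))*b = (5*(-5))*(600/7) = -25*600/7 = -15000/7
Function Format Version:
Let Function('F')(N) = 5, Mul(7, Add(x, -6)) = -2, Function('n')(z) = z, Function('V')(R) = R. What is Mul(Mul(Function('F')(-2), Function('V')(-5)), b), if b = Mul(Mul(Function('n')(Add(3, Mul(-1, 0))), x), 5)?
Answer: Rational(-15000, 7) ≈ -2142.9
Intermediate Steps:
x = Rational(40, 7) (x = Add(6, Mul(Rational(1, 7), -2)) = Add(6, Rational(-2, 7)) = Rational(40, 7) ≈ 5.7143)
b = Rational(600, 7) (b = Mul(Mul(Add(3, Mul(-1, 0)), Rational(40, 7)), 5) = Mul(Mul(Add(3, 0), Rational(40, 7)), 5) = Mul(Mul(3, Rational(40, 7)), 5) = Mul(Rational(120, 7), 5) = Rational(600, 7) ≈ 85.714)
Mul(Mul(Function('F')(-2), Function('V')(-5)), b) = Mul(Mul(5, -5), Rational(600, 7)) = Mul(-25, Rational(600, 7)) = Rational(-15000, 7)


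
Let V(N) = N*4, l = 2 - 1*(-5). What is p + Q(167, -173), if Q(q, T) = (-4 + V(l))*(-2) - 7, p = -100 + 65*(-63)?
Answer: -4250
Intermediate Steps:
l = 7 (l = 2 + 5 = 7)
V(N) = 4*N
p = -4195 (p = -100 - 4095 = -4195)
Q(q, T) = -55 (Q(q, T) = (-4 + 4*7)*(-2) - 7 = (-4 + 28)*(-2) - 7 = 24*(-2) - 7 = -48 - 7 = -55)
p + Q(167, -173) = -4195 - 55 = -4250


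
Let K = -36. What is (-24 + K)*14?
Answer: -840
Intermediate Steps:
(-24 + K)*14 = (-24 - 36)*14 = -60*14 = -840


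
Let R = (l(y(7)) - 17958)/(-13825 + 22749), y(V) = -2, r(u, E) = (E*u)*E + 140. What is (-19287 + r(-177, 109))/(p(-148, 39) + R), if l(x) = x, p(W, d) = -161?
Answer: 4734369404/363681 ≈ 13018.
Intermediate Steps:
r(u, E) = 140 + u*E² (r(u, E) = u*E² + 140 = 140 + u*E²)
R = -4490/2231 (R = (-2 - 17958)/(-13825 + 22749) = -17960/8924 = -17960*1/8924 = -4490/2231 ≈ -2.0126)
(-19287 + r(-177, 109))/(p(-148, 39) + R) = (-19287 + (140 - 177*109²))/(-161 - 4490/2231) = (-19287 + (140 - 177*11881))/(-363681/2231) = (-19287 + (140 - 2102937))*(-2231/363681) = (-19287 - 2102797)*(-2231/363681) = -2122084*(-2231/363681) = 4734369404/363681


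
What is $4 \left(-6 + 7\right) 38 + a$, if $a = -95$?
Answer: $57$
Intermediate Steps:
$4 \left(-6 + 7\right) 38 + a = 4 \left(-6 + 7\right) 38 - 95 = 4 \cdot 1 \cdot 38 - 95 = 4 \cdot 38 - 95 = 152 - 95 = 57$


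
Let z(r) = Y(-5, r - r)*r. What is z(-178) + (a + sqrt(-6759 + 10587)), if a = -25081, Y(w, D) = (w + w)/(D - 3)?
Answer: -77023/3 + 2*sqrt(957) ≈ -25612.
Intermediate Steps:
Y(w, D) = 2*w/(-3 + D) (Y(w, D) = (2*w)/(-3 + D) = 2*w/(-3 + D))
z(r) = 10*r/3 (z(r) = (2*(-5)/(-3 + (r - r)))*r = (2*(-5)/(-3 + 0))*r = (2*(-5)/(-3))*r = (2*(-5)*(-1/3))*r = 10*r/3)
z(-178) + (a + sqrt(-6759 + 10587)) = (10/3)*(-178) + (-25081 + sqrt(-6759 + 10587)) = -1780/3 + (-25081 + sqrt(3828)) = -1780/3 + (-25081 + 2*sqrt(957)) = -77023/3 + 2*sqrt(957)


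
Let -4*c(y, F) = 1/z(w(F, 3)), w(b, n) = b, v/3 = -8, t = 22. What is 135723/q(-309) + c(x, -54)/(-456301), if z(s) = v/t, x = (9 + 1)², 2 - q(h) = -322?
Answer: 82574054065/197122032 ≈ 418.90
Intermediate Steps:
q(h) = 324 (q(h) = 2 - 1*(-322) = 2 + 322 = 324)
v = -24 (v = 3*(-8) = -24)
x = 100 (x = 10² = 100)
z(s) = -12/11 (z(s) = -24/22 = -24*1/22 = -12/11)
c(y, F) = 11/48 (c(y, F) = -1/(4*(-12/11)) = -¼*(-11/12) = 11/48)
135723/q(-309) + c(x, -54)/(-456301) = 135723/324 + (11/48)/(-456301) = 135723*(1/324) + (11/48)*(-1/456301) = 45241/108 - 11/21902448 = 82574054065/197122032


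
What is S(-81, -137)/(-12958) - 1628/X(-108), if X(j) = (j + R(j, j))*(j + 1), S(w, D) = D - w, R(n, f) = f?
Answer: -2475169/37435662 ≈ -0.066118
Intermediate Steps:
X(j) = 2*j*(1 + j) (X(j) = (j + j)*(j + 1) = (2*j)*(1 + j) = 2*j*(1 + j))
S(-81, -137)/(-12958) - 1628/X(-108) = (-137 - 1*(-81))/(-12958) - 1628*(-1/(216*(1 - 108))) = (-137 + 81)*(-1/12958) - 1628/(2*(-108)*(-107)) = -56*(-1/12958) - 1628/23112 = 28/6479 - 1628*1/23112 = 28/6479 - 407/5778 = -2475169/37435662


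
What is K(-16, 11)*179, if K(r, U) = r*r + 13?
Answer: 48151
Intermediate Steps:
K(r, U) = 13 + r**2 (K(r, U) = r**2 + 13 = 13 + r**2)
K(-16, 11)*179 = (13 + (-16)**2)*179 = (13 + 256)*179 = 269*179 = 48151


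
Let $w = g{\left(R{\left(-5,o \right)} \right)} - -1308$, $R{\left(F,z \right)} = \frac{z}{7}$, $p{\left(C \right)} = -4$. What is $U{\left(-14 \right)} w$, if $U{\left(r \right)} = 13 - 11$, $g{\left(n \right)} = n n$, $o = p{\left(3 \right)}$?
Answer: $\frac{128216}{49} \approx 2616.7$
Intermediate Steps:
$o = -4$
$R{\left(F,z \right)} = \frac{z}{7}$ ($R{\left(F,z \right)} = z \frac{1}{7} = \frac{z}{7}$)
$g{\left(n \right)} = n^{2}$
$U{\left(r \right)} = 2$
$w = \frac{64108}{49}$ ($w = \left(\frac{1}{7} \left(-4\right)\right)^{2} - -1308 = \left(- \frac{4}{7}\right)^{2} + 1308 = \frac{16}{49} + 1308 = \frac{64108}{49} \approx 1308.3$)
$U{\left(-14 \right)} w = 2 \cdot \frac{64108}{49} = \frac{128216}{49}$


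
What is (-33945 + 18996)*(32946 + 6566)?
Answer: -590664888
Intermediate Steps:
(-33945 + 18996)*(32946 + 6566) = -14949*39512 = -590664888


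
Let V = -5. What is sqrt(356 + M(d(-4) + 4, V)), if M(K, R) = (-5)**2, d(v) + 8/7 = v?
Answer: sqrt(381) ≈ 19.519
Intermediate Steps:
d(v) = -8/7 + v
M(K, R) = 25
sqrt(356 + M(d(-4) + 4, V)) = sqrt(356 + 25) = sqrt(381)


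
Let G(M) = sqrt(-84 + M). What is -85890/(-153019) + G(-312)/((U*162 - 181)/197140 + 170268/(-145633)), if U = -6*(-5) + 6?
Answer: 85890/153019 - 172260537720*I*sqrt(11)/32743661437 ≈ 0.5613 - 17.448*I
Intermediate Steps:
U = 36 (U = 30 + 6 = 36)
-85890/(-153019) + G(-312)/((U*162 - 181)/197140 + 170268/(-145633)) = -85890/(-153019) + sqrt(-84 - 312)/((36*162 - 181)/197140 + 170268/(-145633)) = -85890*(-1/153019) + sqrt(-396)/((5832 - 181)*(1/197140) + 170268*(-1/145633)) = 85890/153019 + (6*I*sqrt(11))/(5651*(1/197140) - 170268/145633) = 85890/153019 + (6*I*sqrt(11))/(5651/197140 - 170268/145633) = 85890/153019 + (6*I*sqrt(11))/(-32743661437/28710089620) = 85890/153019 + (6*I*sqrt(11))*(-28710089620/32743661437) = 85890/153019 - 172260537720*I*sqrt(11)/32743661437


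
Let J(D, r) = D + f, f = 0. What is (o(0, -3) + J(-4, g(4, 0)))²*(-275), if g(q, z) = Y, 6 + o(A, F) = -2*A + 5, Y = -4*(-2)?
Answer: -6875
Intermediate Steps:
Y = 8
o(A, F) = -1 - 2*A (o(A, F) = -6 + (-2*A + 5) = -6 + (5 - 2*A) = -1 - 2*A)
g(q, z) = 8
J(D, r) = D (J(D, r) = D + 0 = D)
(o(0, -3) + J(-4, g(4, 0)))²*(-275) = ((-1 - 2*0) - 4)²*(-275) = ((-1 + 0) - 4)²*(-275) = (-1 - 4)²*(-275) = (-5)²*(-275) = 25*(-275) = -6875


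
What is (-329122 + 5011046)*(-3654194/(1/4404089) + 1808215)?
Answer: -75348046631772662124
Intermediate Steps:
(-329122 + 5011046)*(-3654194/(1/4404089) + 1808215) = 4681924*(-3654194/1/4404089 + 1808215) = 4681924*(-3654194*4404089 + 1808215) = 4681924*(-16093395599266 + 1808215) = 4681924*(-16093393791051) = -75348046631772662124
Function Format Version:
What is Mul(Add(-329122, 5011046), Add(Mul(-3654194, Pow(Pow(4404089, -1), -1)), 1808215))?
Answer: -75348046631772662124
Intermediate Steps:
Mul(Add(-329122, 5011046), Add(Mul(-3654194, Pow(Pow(4404089, -1), -1)), 1808215)) = Mul(4681924, Add(Mul(-3654194, Pow(Rational(1, 4404089), -1)), 1808215)) = Mul(4681924, Add(Mul(-3654194, 4404089), 1808215)) = Mul(4681924, Add(-16093395599266, 1808215)) = Mul(4681924, -16093393791051) = -75348046631772662124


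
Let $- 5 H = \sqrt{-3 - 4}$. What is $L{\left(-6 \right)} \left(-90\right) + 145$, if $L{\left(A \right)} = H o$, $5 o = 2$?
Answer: $145 + \frac{36 i \sqrt{7}}{5} \approx 145.0 + 19.049 i$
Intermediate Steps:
$o = \frac{2}{5}$ ($o = \frac{1}{5} \cdot 2 = \frac{2}{5} \approx 0.4$)
$H = - \frac{i \sqrt{7}}{5}$ ($H = - \frac{\sqrt{-3 - 4}}{5} = - \frac{\sqrt{-7}}{5} = - \frac{i \sqrt{7}}{5} \approx - 0.52915 i$)
$L{\left(A \right)} = - \frac{2 i \sqrt{7}}{25}$ ($L{\left(A \right)} = - \frac{i \sqrt{7}}{5} \cdot \frac{2}{5} = - \frac{2 i \sqrt{7}}{25}$)
$L{\left(-6 \right)} \left(-90\right) + 145 = - \frac{2 i \sqrt{7}}{25} \left(-90\right) + 145 = \frac{36 i \sqrt{7}}{5} + 145 = 145 + \frac{36 i \sqrt{7}}{5}$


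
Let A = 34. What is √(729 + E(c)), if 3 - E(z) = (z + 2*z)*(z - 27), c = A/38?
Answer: 6*√8043/19 ≈ 28.321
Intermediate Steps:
c = 17/19 (c = 34/38 = 34*(1/38) = 17/19 ≈ 0.89474)
E(z) = 3 - 3*z*(-27 + z) (E(z) = 3 - (z + 2*z)*(z - 27) = 3 - 3*z*(-27 + z))
√(729 + E(c)) = √(729 + (3 - 3*(17/19)² + 81*(17/19))) = √(729 + (3 - 3*289/361 + 1377/19)) = √(729 + (3 - 867/361 + 1377/19)) = √(729 + 26379/361) = √(289548/361) = 6*√8043/19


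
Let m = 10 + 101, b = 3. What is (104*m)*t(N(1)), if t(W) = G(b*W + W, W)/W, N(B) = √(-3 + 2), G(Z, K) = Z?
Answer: 46176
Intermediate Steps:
N(B) = I (N(B) = √(-1) = I)
m = 111
t(W) = 4 (t(W) = (3*W + W)/W = (4*W)/W = 4)
(104*m)*t(N(1)) = (104*111)*4 = 11544*4 = 46176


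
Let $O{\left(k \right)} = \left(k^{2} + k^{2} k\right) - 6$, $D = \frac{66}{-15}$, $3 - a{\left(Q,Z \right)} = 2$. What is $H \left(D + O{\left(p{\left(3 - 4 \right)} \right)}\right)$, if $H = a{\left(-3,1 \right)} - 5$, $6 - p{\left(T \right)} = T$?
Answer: $- \frac{7632}{5} \approx -1526.4$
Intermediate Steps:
$p{\left(T \right)} = 6 - T$
$a{\left(Q,Z \right)} = 1$ ($a{\left(Q,Z \right)} = 3 - 2 = 1$)
$D = - \frac{22}{5}$ ($D = 66 \left(- \frac{1}{15}\right) = - \frac{22}{5} \approx -4.4$)
$O{\left(k \right)} = -6 + k^{2} + k^{3}$ ($O{\left(k \right)} = \left(k^{2} + k^{3}\right) - 6 = -6 + k^{2} + k^{3}$)
$H = -4$ ($H = 1 - 5 = -4$)
$H \left(D + O{\left(p{\left(3 - 4 \right)} \right)}\right) = - 4 \left(- \frac{22}{5} + \left(-6 + \left(6 - \left(3 - 4\right)\right)^{2} + \left(6 - \left(3 - 4\right)\right)^{3}\right)\right) = - 4 \left(- \frac{22}{5} + \left(-6 + \left(6 - -1\right)^{2} + \left(6 - -1\right)^{3}\right)\right) = - 4 \left(- \frac{22}{5} + \left(-6 + \left(6 + 1\right)^{2} + \left(6 + 1\right)^{3}\right)\right) = - 4 \left(- \frac{22}{5} + \left(-6 + 7^{2} + 7^{3}\right)\right) = - 4 \left(- \frac{22}{5} + \left(-6 + 49 + 343\right)\right) = - 4 \left(- \frac{22}{5} + 386\right) = \left(-4\right) \frac{1908}{5} = - \frac{7632}{5}$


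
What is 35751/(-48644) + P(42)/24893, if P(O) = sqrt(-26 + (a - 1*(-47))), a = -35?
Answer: -35751/48644 + I*sqrt(14)/24893 ≈ -0.73495 + 0.00015031*I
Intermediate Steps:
P(O) = I*sqrt(14) (P(O) = sqrt(-26 + (-35 - 1*(-47))) = sqrt(-26 + (-35 + 47)) = sqrt(-26 + 12) = sqrt(-14) = I*sqrt(14))
35751/(-48644) + P(42)/24893 = 35751/(-48644) + (I*sqrt(14))/24893 = 35751*(-1/48644) + (I*sqrt(14))*(1/24893) = -35751/48644 + I*sqrt(14)/24893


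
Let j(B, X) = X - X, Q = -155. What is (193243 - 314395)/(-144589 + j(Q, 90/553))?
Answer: 121152/144589 ≈ 0.83791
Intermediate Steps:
j(B, X) = 0
(193243 - 314395)/(-144589 + j(Q, 90/553)) = (193243 - 314395)/(-144589 + 0) = -121152/(-144589) = -121152*(-1/144589) = 121152/144589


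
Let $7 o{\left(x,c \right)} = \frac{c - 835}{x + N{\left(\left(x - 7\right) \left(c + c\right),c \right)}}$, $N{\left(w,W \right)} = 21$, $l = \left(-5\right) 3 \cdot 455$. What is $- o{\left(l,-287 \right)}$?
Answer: $- \frac{187}{7938} \approx -0.023558$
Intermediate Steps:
$l = -6825$ ($l = \left(-15\right) 455 = -6825$)
$o{\left(x,c \right)} = \frac{-835 + c}{7 \left(21 + x\right)}$ ($o{\left(x,c \right)} = \frac{\left(c - 835\right) \frac{1}{x + 21}}{7} = \frac{\left(-835 + c\right) \frac{1}{21 + x}}{7} = \frac{\frac{1}{21 + x} \left(-835 + c\right)}{7} = \frac{-835 + c}{7 \left(21 + x\right)}$)
$- o{\left(l,-287 \right)} = - \frac{-835 - 287}{7 \left(21 - 6825\right)} = - \frac{-1122}{7 \left(-6804\right)} = - \frac{\left(-1\right) \left(-1122\right)}{7 \cdot 6804} = \left(-1\right) \frac{187}{7938} = - \frac{187}{7938}$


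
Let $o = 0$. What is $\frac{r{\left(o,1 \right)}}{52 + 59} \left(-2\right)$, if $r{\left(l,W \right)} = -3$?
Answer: $\frac{2}{37} \approx 0.054054$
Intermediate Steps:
$\frac{r{\left(o,1 \right)}}{52 + 59} \left(-2\right) = \frac{1}{52 + 59} \left(-3\right) \left(-2\right) = \frac{1}{111} \left(-3\right) \left(-2\right) = \left(- \frac{1}{37}\right) \left(-2\right) = \frac{2}{37}$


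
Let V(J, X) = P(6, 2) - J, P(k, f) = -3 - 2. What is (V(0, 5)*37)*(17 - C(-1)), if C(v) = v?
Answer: -3330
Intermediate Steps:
P(k, f) = -5
V(J, X) = -5 - J
(V(0, 5)*37)*(17 - C(-1)) = ((-5 - 1*0)*37)*(17 - 1*(-1)) = ((-5 + 0)*37)*(17 + 1) = -5*37*18 = -185*18 = -3330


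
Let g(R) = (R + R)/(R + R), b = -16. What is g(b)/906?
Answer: 1/906 ≈ 0.0011038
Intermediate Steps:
g(R) = 1 (g(R) = (2*R)/((2*R)) = (2*R)*(1/(2*R)) = 1)
g(b)/906 = 1/906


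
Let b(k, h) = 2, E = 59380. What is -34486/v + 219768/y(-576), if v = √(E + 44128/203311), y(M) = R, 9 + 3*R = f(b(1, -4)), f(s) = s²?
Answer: -659304/5 - 17243*√613625702520197/3018162827 ≈ -1.3200e+5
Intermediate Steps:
R = -5/3 (R = -3 + (⅓)*2² = -3 + (⅓)*4 = -3 + 4/3 = -5/3 ≈ -1.6667)
y(M) = -5/3
v = 2*√613625702520197/203311 (v = √(59380 + 44128/203311) = √(12072651308/203311) = 2*√613625702520197/203311 ≈ 243.68)
-34486/v + 219768/y(-576) = -34486*√613625702520197/6036325654 + 219768/(-5/3) = -17243*√613625702520197/3018162827 + 219768*(-⅗) = -17243*√613625702520197/3018162827 - 659304/5 = -659304/5 - 17243*√613625702520197/3018162827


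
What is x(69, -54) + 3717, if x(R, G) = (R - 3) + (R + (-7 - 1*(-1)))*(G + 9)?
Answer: 948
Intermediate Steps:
x(R, G) = -3 + R + (-6 + R)*(9 + G) (x(R, G) = (-3 + R) + (R + (-7 + 1))*(9 + G) = (-3 + R) + (R - 6)*(9 + G) = (-3 + R) + (-6 + R)*(9 + G) = -3 + R + (-6 + R)*(9 + G))
x(69, -54) + 3717 = (-57 - 6*(-54) + 10*69 - 54*69) + 3717 = (-57 + 324 + 690 - 3726) + 3717 = -2769 + 3717 = 948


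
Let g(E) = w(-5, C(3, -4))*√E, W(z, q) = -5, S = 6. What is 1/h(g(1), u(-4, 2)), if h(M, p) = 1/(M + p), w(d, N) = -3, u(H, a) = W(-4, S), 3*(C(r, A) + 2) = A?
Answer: -8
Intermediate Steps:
C(r, A) = -2 + A/3
u(H, a) = -5
g(E) = -3*√E
1/h(g(1), u(-4, 2)) = 1/(1/(-3*√1 - 5)) = 1/(1/(-3*1 - 5)) = 1/(1/(-3 - 5)) = 1/(1/(-8)) = 1/(-⅛) = -8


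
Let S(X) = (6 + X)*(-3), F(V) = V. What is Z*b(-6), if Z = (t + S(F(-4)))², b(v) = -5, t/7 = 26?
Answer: -154880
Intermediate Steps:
t = 182 (t = 7*26 = 182)
S(X) = -18 - 3*X
Z = 30976 (Z = (182 + (-18 - 3*(-4)))² = (182 + (-18 + 12))² = (182 - 6)² = 176² = 30976)
Z*b(-6) = 30976*(-5) = -154880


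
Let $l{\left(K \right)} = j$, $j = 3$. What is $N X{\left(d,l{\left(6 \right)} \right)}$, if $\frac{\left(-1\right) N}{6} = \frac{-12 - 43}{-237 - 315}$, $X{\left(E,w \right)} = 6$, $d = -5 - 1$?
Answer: $- \frac{165}{46} \approx -3.587$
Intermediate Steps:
$l{\left(K \right)} = 3$
$d = -6$ ($d = -5 - 1 = -6$)
$N = - \frac{55}{92}$ ($N = - 6 \frac{-12 - 43}{-237 - 315} = - 6 \left(- \frac{55}{-552}\right) = - 6 \left(\left(-55\right) \left(- \frac{1}{552}\right)\right) = \left(-6\right) \frac{55}{552} = - \frac{55}{92} \approx -0.59783$)
$N X{\left(d,l{\left(6 \right)} \right)} = \left(- \frac{55}{92}\right) 6 = - \frac{165}{46}$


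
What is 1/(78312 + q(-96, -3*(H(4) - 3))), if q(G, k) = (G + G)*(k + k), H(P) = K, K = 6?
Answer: 1/81768 ≈ 1.2230e-5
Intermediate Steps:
H(P) = 6
q(G, k) = 4*G*k (q(G, k) = (2*G)*(2*k) = 4*G*k)
1/(78312 + q(-96, -3*(H(4) - 3))) = 1/(78312 + 4*(-96)*(-3*(6 - 3))) = 1/(78312 + 4*(-96)*(-3*3)) = 1/(78312 + 4*(-96)*(-9)) = 1/(78312 + 3456) = 1/81768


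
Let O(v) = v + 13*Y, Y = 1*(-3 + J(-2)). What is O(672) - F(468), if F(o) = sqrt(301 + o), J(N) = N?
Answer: 607 - sqrt(769) ≈ 579.27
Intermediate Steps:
Y = -5 (Y = 1*(-3 - 2) = 1*(-5) = -5)
O(v) = -65 + v (O(v) = v + 13*(-5) = v - 65 = -65 + v)
O(672) - F(468) = (-65 + 672) - sqrt(301 + 468) = 607 - sqrt(769)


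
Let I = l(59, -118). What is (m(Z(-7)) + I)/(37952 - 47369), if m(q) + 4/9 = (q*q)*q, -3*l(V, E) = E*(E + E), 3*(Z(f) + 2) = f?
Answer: 252841/254259 ≈ 0.99442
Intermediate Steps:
Z(f) = -2 + f/3
l(V, E) = -2*E²/3 (l(V, E) = -E*(E + E)/3 = -E*2*E/3 = -2*E²/3)
I = -27848/3 (I = -⅔*(-118)² = -⅔*13924 = -27848/3 ≈ -9282.7)
m(q) = -4/9 + q³ (m(q) = -4/9 + (q*q)*q = -4/9 + q²*q = -4/9 + q³)
(m(Z(-7)) + I)/(37952 - 47369) = ((-4/9 + (-2 + (⅓)*(-7))³) - 27848/3)/(37952 - 47369) = ((-4/9 + (-2 - 7/3)³) - 27848/3)/(-9417) = ((-4/9 + (-13/3)³) - 27848/3)*(-1/9417) = ((-4/9 - 2197/27) - 27848/3)*(-1/9417) = (-2209/27 - 27848/3)*(-1/9417) = -252841/27*(-1/9417) = 252841/254259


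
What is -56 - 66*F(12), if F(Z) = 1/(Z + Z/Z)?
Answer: -794/13 ≈ -61.077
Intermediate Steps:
F(Z) = 1/(1 + Z) (F(Z) = 1/(Z + 1) = 1/(1 + Z))
-56 - 66*F(12) = -56 - 66/(1 + 12) = -56 - 66/13 = -794/13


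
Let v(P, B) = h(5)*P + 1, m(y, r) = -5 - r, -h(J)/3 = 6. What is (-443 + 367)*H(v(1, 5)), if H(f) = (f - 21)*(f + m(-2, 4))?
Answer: -75088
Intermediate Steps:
h(J) = -18 (h(J) = -3*6 = -18)
v(P, B) = 1 - 18*P (v(P, B) = -18*P + 1 = 1 - 18*P)
H(f) = (-21 + f)*(-9 + f) (H(f) = (f - 21)*(f + (-5 - 1*4)) = (-21 + f)*(f + (-5 - 4)) = (-21 + f)*(f - 9) = (-21 + f)*(-9 + f))
(-443 + 367)*H(v(1, 5)) = (-443 + 367)*(189 + (1 - 18*1)**2 - 30*(1 - 18*1)) = -76*(189 + (1 - 18)**2 - 30*(1 - 18)) = -76*(189 + (-17)**2 - 30*(-17)) = -76*(189 + 289 + 510) = -76*988 = -75088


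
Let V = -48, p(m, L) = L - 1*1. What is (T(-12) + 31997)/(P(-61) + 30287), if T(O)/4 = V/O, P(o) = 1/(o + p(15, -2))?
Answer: 2048832/1938367 ≈ 1.0570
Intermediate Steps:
p(m, L) = -1 + L (p(m, L) = L - 1 = -1 + L)
P(o) = 1/(-3 + o) (P(o) = 1/(o + (-1 - 2)) = 1/(o - 3) = 1/(-3 + o))
T(O) = -192/O (T(O) = 4*(-48/O) = -192/O)
(T(-12) + 31997)/(P(-61) + 30287) = (-192/(-12) + 31997)/(1/(-3 - 61) + 30287) = (-192*(-1/12) + 31997)/(1/(-64) + 30287) = (16 + 31997)/(-1/64 + 30287) = 32013/(1938367/64) = 32013*(64/1938367) = 2048832/1938367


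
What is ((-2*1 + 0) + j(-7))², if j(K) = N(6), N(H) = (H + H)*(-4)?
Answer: 2500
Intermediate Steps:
N(H) = -8*H (N(H) = (2*H)*(-4) = -8*H)
j(K) = -48 (j(K) = -8*6 = -48)
((-2*1 + 0) + j(-7))² = ((-2*1 + 0) - 48)² = ((-2 + 0) - 48)² = (-2 - 48)² = (-50)² = 2500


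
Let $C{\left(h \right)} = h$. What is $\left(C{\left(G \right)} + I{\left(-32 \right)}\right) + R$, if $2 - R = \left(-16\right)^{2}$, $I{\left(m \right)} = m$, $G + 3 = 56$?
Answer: $-233$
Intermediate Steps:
$G = 53$ ($G = -3 + 56 = 53$)
$R = -254$ ($R = 2 - \left(-16\right)^{2} = 2 - 256 = -254$)
$\left(C{\left(G \right)} + I{\left(-32 \right)}\right) + R = \left(53 - 32\right) - 254 = 21 - 254 = -233$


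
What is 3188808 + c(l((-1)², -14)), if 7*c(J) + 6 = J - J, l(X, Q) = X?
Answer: 22321650/7 ≈ 3.1888e+6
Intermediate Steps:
c(J) = -6/7 (c(J) = -6/7 + (J - J)/7 = -6/7 + (⅐)*0 = -6/7 + 0 = -6/7)
3188808 + c(l((-1)², -14)) = 3188808 - 6/7 = 22321650/7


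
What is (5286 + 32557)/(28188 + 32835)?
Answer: 37843/61023 ≈ 0.62014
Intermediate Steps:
(5286 + 32557)/(28188 + 32835) = 37843/61023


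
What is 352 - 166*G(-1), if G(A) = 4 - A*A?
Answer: -146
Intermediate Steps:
G(A) = 4 - A²
352 - 166*G(-1) = 352 - 166*(4 - 1*(-1)²) = 352 - 166*(4 - 1*1) = 352 - 166*(4 - 1) = 352 - 166*3 = 352 - 498 = -146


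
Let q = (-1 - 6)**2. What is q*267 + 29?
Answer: 13112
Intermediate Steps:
q = 49 (q = (-7)**2 = 49)
q*267 + 29 = 49*267 + 29 = 13083 + 29 = 13112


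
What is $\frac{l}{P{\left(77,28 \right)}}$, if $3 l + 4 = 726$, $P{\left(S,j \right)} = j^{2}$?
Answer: $\frac{361}{1176} \approx 0.30697$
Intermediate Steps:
$l = \frac{722}{3}$ ($l = - \frac{4}{3} + \frac{1}{3} \cdot 726 = - \frac{4}{3} + 242 = \frac{722}{3} \approx 240.67$)
$\frac{l}{P{\left(77,28 \right)}} = \frac{722}{3 \cdot 28^{2}} = \frac{722}{3 \cdot 784} = \frac{722}{3} \cdot \frac{1}{784} = \frac{361}{1176}$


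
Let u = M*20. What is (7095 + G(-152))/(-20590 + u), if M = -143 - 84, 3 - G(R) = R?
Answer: -725/2513 ≈ -0.28850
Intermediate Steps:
G(R) = 3 - R
M = -227
u = -4540 (u = -227*20 = -4540)
(7095 + G(-152))/(-20590 + u) = (7095 + (3 - 1*(-152)))/(-20590 - 4540) = (7095 + (3 + 152))/(-25130) = (7095 + 155)*(-1/25130) = 7250*(-1/25130) = -725/2513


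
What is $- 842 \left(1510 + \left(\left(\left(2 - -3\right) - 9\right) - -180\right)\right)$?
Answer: $-1419612$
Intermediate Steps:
$- 842 \left(1510 + \left(\left(\left(2 - -3\right) - 9\right) - -180\right)\right) = - 842 \left(1510 + \left(\left(\left(2 + 3\right) - 9\right) + 180\right)\right) = - 842 \left(1510 + \left(\left(5 - 9\right) + 180\right)\right) = - 842 \left(1510 + \left(-4 + 180\right)\right) = - 842 \left(1510 + 176\right) = \left(-842\right) 1686 = -1419612$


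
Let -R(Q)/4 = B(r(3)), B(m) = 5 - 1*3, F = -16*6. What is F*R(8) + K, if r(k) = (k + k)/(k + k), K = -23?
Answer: 745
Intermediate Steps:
F = -96
r(k) = 1 (r(k) = (2*k)/((2*k)) = (2*k)*(1/(2*k)) = 1)
B(m) = 2 (B(m) = 5 - 3 = 2)
R(Q) = -8 (R(Q) = -4*2 = -8)
F*R(8) + K = -96*(-8) - 23 = 768 - 23 = 745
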